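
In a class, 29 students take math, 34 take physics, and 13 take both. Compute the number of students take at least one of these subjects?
|A∪B| = |A|+|B|-|A∩B| = 29+34-13 = 50.
Final answer: 50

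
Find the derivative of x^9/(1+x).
(9x^8(1+x) - x^9)/(1+x)²

Explanation: Quotient rule: [9x^{8}(1+x) - x^9]/(1+x)².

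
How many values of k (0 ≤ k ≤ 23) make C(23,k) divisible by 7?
12

Reasoning: Checking C(23,k) mod 7 for k = 0..23: divisible at k = 3, 4, 5, 6, 10, 11, 12, 13, 17, 18, 19, 20. That's 12 values.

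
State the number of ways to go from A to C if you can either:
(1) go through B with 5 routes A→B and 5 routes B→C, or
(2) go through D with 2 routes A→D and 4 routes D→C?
33

Reasoning: Route via B: 5×5=25. Route via D: 2×4=8. Total: 33.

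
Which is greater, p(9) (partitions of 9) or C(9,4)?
C(9,4)

Pentagonal recurrence p(n) = p(n−1) + p(n−2) − p(n−5) − p(n−7) + …: p(9) = p(8) + p(7) − p(4) − p(2) = 22 + 15 − 5 − 2 = 30; C(9,4) = 126.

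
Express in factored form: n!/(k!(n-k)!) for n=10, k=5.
C(10,5) = 252

Reasoning: This is the binomial coefficient C(10,5) = 252.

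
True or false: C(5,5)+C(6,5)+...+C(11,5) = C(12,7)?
False

Reasoning: Hockey stick identity gives Σ = C(12,6) = 924; RHS C(12,7) = 792.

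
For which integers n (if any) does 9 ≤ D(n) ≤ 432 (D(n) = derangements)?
4, 5, 6

Explanation: Using D(n) = (n−1)[D(n−1) + D(n−2)] with D(1)=0, D(2)=1: D(3)=2; D(4)=9; D(5)=44; D(6)=265; D(7)=1,854. So valid n = 4, 5, 6.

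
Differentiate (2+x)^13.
13(2+x)^12

Explanation: Using the power rule: d/dx (2+x)^13 = 13(2+x)^{12}.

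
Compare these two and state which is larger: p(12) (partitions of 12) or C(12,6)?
C(12,6)

Explanation: Pentagonal recurrence p(n) = p(n−1) + p(n−2) − p(n−5) − p(n−7) + …: p(12) = p(11) + p(10) − p(7) − p(5) + p(0) = 56 + 42 − 15 − 7 + 1 = 77; C(12,6) = 924.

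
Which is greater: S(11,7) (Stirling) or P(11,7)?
S(11,7) = 7·S(10,7) + S(10,6) = 7·5,880 + 22,827 = 63,987; P(11,7) = 1,663,200.
Final answer: P(11,7)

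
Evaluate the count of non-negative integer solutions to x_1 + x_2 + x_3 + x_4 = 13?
C(13+4-1, 4-1) = 560.
Final answer: 560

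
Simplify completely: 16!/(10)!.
5,765,760

Reasoning: This equals 16×15×...×11 = 5,765,760.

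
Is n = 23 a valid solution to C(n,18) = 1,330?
No
C(23,18) = 23·22·21·20·19·18·17·16·15·14·13·12·11·10·9·8·7·6/18! = 215,433,472,824,041,472,000/6,402,373,705,728,000 = 33,649, which does not equal 1,330.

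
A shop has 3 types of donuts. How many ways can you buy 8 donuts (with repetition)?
Stars and bars: C(8+3-1, 8) = C(10, 8) = 45.

Answer: 45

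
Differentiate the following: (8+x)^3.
3(8+x)^2

Explanation: Using the power rule: d/dx (8+x)^3 = 3(8+x)^{2}.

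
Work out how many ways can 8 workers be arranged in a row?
40,320

Working:
Arrangements of 8 distinct objects: 8! = 40,320.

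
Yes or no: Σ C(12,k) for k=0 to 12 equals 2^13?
Binomial theorem: Σ C(12,k) = (1+1)^12 = 2^12 = 4,096; RHS 2^13 = 8,192.
Final answer: No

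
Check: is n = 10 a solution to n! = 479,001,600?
10! = 10·9! = 10·362,880 = 3,628,800, which does not equal 479,001,600.

Answer: No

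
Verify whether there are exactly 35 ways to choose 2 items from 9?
C(9,2) = 36 ≠ 35.
Final answer: False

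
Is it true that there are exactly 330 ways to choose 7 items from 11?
True

C(11,7) = 330.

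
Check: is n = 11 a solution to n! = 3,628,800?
No

11! = 11·10! = 11·3,628,800 = 39,916,800, which does not equal 3,628,800.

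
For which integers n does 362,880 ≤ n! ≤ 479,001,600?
9, 10, 11, 12
n! is strictly increasing; 9! = 362,880 and 12! = 479,001,600, so valid n = 9, 10, 11, 12.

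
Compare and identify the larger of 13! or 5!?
13!=6,227,020,800, 5!=120. 13! > 5!.
Final answer: 13!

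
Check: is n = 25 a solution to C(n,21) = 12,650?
C(25,21) = 25·24·23·22·21·20·19·18·17·16·15·14·13·12·11·10·9·8·7·6·5/21! = 646,300,418,472,124,416,000,000/51,090,942,171,709,440,000 = 12,650, which equals 12,650.
Final answer: Yes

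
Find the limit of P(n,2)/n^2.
1

P(n,2) = n(n-1) ≈ n^2 for large n. Limit = 1.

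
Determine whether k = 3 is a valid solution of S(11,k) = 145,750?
No

Reasoning: S(11,3) = 3·S(10,3) + S(10,2) = 3·9,330 + 511 = 28,501, which does not equal 145,750.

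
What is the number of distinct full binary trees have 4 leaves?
5

Working:
Using the Catalan number formula: C_n = C(2n, n) / (n+1)
C_3 = C(6, 3) / (3+1)
     = 20 / 4
     = 5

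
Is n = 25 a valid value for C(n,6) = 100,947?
No

Solution: C(25,6) = 25·24·23·22·21·20/6! = 127,512,000/720 = 177,100, which does not equal 100,947.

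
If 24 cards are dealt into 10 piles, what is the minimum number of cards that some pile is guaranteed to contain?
3

Solution: Pigeonhole: ⌈24/10⌉ = 3.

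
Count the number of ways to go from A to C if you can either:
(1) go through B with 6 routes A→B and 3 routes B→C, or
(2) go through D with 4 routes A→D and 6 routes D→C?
42

Route via B: 6×3=18. Route via D: 4×6=24. Total: 42.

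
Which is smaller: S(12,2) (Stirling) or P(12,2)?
P(12,2)

Reasoning: S(12,2) = 2·S(11,2) + S(11,1) = 2·1,023 + 1 = 2,047; P(12,2) = 132.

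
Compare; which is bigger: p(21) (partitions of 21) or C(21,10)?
C(21,10)
Pentagonal recurrence p(n) = p(n−1) + p(n−2) − p(n−5) − p(n−7) + …: p(21) = p(20) + p(19) − p(16) − p(14) + p(9) + p(6) = 627 + 490 − 231 − 135 + 30 + 11 = 792; C(21,10) = 352,716.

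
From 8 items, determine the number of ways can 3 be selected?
56

Solution: C(8,3) = 8! / (3! × (8-3)!)
         = 8! / (3! × 5!)
         = 56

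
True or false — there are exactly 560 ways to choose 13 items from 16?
True
C(16,13) = 560.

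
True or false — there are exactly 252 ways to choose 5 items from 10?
C(10,5) = 252.

Answer: True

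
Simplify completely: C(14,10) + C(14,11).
1,365

Solution: By Pascal's identity: C(15,11) = 1,365.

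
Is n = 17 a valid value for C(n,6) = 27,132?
No

Explanation: C(17,6) = 17·16·15·14·13·12/6! = 8,910,720/720 = 12,376, which does not equal 27,132.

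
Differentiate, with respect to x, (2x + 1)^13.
26(2x + 1)^12

Explanation: Chain rule: 13(2x+1)^{12} × 2 = 26(2x+1)^{12}.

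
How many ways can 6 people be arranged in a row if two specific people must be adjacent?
240

Working:
Treat pair as unit: (6-1)! arrangements × 2 internal orders = 240.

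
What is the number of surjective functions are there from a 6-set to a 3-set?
540
Onto functions = 3! × S(6,3)
First compute S(6,3) via recurrence:
Using the Stirling recurrence: S(n,k) = k·S(n-1,k) + S(n-1,k-1)
S(6,3) = 3·S(5,3) + S(5,2)
         = 3·25 + 15
         = 75 + 15
         = 90
Then: 6 × 90 = 540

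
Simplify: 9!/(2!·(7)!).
36

Reasoning: This is C(9,2) = 36.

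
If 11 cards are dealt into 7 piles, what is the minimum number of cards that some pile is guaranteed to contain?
Pigeonhole: ⌈11/7⌉ = 2.

Answer: 2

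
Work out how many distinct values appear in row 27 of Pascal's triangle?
Row 27 has entries C(27,0)..C(27,27); by symmetry C(27,k)=C(27,27-k), giving 14 distinct values.
Final answer: 14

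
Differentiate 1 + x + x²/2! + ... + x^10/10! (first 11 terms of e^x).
1 + x + x²/2! + ... + x^9/9!

Solution: Differentiating term by term gives the first 10 terms of e^x.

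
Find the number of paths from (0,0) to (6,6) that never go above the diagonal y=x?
132
Counted by the Catalan number C_6: C_6 = C(12,6)/(6+1) = 924/7 = 132.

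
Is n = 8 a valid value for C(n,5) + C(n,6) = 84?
Yes

Explanation: C(8,5) + C(8,6) = 56 + 28 = 84, which equals 84.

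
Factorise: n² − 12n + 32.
(n − 4)(n − 8)

Seek roots whose sum is 12 and product is 32: (4, 8). So n² − 12n + 32 = (n − 4)(n − 8).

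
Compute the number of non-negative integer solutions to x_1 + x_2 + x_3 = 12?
91

Explanation: C(12+3-1, 3-1) = 91.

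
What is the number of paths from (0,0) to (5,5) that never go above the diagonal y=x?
42

Counted by the Catalan number C_5: C_5 = C(10,5)/(5+1) = 252/6 = 42.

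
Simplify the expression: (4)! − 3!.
18

Reasoning: (4)! − 3! = (4)·3! − 3! = (4−1)·3! = 3·3! = 18.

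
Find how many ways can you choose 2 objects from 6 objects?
C(6,2) = 6! / (2! × (6-2)!)
         = 6! / (2! × 4!)
         = 15
Final answer: 15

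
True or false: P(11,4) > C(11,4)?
P(11,4) = 7,920 and C(11,4) = 330; P(n,r) = r! × C(n,r) so P > C whenever r ≥ 2.
Final answer: True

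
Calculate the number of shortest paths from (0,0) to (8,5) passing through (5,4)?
504

Solution: To (5,4): C(9,5)=126. From there: C(4,3)=4. Total: 504.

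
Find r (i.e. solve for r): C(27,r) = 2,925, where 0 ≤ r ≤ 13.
3

Reasoning: C(27,r) is increasing for 0 ≤ r ≤ 13. Stepping up (C(27,r+1) = C(27,r)·(27−r)/(r+1)): C(27,1) = 27, C(27,2) = 351, C(27,3) = 2,925 ✓. So r = 3.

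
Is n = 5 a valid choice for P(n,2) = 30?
No

Solution: P(5,2) = 5·4 = 20, which does not equal 30.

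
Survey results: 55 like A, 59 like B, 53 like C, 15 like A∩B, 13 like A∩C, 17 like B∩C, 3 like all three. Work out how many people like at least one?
|A∪B∪C| = 55+59+53-15-13-17+3 = 125.
Final answer: 125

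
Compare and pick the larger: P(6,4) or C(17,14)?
C(17,14)

P(6,4)=360, C(17,14)=680.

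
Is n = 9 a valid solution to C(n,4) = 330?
No

Reasoning: C(9,4) = 9·8·7·6/4! = 3,024/24 = 126, which does not equal 330.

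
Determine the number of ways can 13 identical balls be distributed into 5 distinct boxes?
2,380

Working:
C(13+5-1, 5-1) = C(17, 4) = 2,380.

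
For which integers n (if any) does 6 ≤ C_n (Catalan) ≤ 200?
4, 5, 6

Solution: C_3=5; C_4=14; C_5=42; C_6=132; C_7=429. So valid n = 4, 5, 6.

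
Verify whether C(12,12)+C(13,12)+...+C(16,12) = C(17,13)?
True

Working:
Hockey stick identity gives Σ = C(17,13) = 2,380; RHS C(17,13) = 2,380.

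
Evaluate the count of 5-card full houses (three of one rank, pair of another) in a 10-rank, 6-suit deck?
27,000
Triple rank: 10. Triple suits: C(6,3)=20. Pair rank: 9. Pair suits: C(6,2)=15. Total: 27,000.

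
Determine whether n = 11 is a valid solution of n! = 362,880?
No

Solution: 11! = 11·10! = 11·3,628,800 = 39,916,800, which does not equal 362,880.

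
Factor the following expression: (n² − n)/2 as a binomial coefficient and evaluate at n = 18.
C(n,2); C(18,2) = 153

Reasoning: (n² − n)/2 = n(n−1)/2 = C(n,2). At n = 18: C(18,2) = 153.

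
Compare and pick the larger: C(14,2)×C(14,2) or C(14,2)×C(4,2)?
C(14,2)×C(14,2)=8,281, C(14,2)×C(4,2)=546.
Final answer: C(14,2)×C(14,2)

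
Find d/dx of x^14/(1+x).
(14x^13(1+x) - x^14)/(1+x)²

Explanation: Quotient rule: [14x^{13}(1+x) - x^14]/(1+x)².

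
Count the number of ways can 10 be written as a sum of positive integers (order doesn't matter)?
Pentagonal recurrence p(n) = p(n−1) + p(n−2) − p(n−5) − p(n−7) + …: p(10) = p(9) + p(8) − p(5) − p(3) = 30 + 22 − 7 − 3 = 42.

Answer: 42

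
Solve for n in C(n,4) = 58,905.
36
C(n,4) = n(n−1)(n−2)(n−3)/4! is increasing in n, and n(n−1)(n−2)(n−3) = 4!·58,905 = 1,413,720 ≈ (n−1.5)^4 gives n ≈ 36.0. Check: C(34,4) = 46,376, C(35,4) = 52,360, C(36,4) = 58,905 ✓. So n = 36.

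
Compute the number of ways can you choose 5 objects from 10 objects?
252

Reasoning: C(10,5) = 10! / (5! × (10-5)!)
         = 10! / (5! × 5!)
         = 252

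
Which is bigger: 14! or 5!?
14!

Explanation: 14!=87,178,291,200, 5!=120. 14! > 5!.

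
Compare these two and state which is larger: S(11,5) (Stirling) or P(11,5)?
S(11,5)

Working:
S(11,5) = 5·S(10,5) + S(10,4) = 5·42,525 + 34,105 = 246,730; P(11,5) = 55,440.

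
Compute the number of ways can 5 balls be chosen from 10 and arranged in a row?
30,240

Explanation: P(10,5) = 10!/(10-5)! = 30,240.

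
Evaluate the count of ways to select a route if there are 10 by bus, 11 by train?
21

Working:
By the addition principle: 10 + 11 = 21.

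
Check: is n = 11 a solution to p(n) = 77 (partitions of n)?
No

Solution: Pentagonal recurrence p(n) = p(n−1) + p(n−2) − p(n−5) − p(n−7) + …: p(11) = p(10) + p(9) − p(6) − p(4) = 42 + 30 − 11 − 5 = 56, which does not equal 77.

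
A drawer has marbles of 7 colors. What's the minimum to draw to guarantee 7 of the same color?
43

Solution: Worst case: 6 of each = 42. One more: 43.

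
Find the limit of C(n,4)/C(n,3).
C(n,4)/C(n,3) = (n-3)/4 → ∞ as n → ∞.

Answer: ∞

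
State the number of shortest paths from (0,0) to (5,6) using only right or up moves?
462

Explanation: Choose 5 rights from 11 moves: C(11,5) = 462.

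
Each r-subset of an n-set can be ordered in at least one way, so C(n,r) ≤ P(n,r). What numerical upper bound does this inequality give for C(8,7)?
40,320

Explanation: P(8,7) = 8·7·6·5·4·3·2 = 40,320, so C(8,7) ≤ 40,320. (The bound is loose by a factor of 7! = 5,040: C(8,7) = 40,320/5,040 = 8.)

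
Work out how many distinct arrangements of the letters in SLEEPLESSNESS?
1,081,080

Explanation: Word has 13 letters (S=5, L=2, E=4, P=1, N=1). Arrangements: 13!/Π(k!) = 1,081,080.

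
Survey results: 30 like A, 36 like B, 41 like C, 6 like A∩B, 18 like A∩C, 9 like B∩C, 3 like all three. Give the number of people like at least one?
|A∪B∪C| = 30+36+41-6-18-9+3 = 77.
Final answer: 77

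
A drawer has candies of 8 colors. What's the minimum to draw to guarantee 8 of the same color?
57

Solution: Worst case: 7 of each = 56. One more: 57.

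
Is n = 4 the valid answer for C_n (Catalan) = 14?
Yes
C_4 = C(8,4)/(4+1) = 70/5 = 14, which equals 14.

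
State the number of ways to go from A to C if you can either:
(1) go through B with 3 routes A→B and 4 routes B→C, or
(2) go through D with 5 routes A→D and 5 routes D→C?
37

Explanation: Route via B: 3×4=12. Route via D: 5×5=25. Total: 37.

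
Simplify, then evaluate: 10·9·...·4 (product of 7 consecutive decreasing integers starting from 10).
604,800

Reasoning: This is P(10,7) = 10!/(3)! = 604,800.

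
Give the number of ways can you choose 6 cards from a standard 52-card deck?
20,358,520
C(52,6) = 20,358,520.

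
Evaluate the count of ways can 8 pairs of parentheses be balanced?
1,430

Solution: Using the Catalan number formula: C_n = C(2n, n) / (n+1)
C_8 = C(16, 8) / (8+1)
     = 12870 / 9
     = 1,430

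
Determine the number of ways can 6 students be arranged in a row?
720

Arrangements of 6 distinct objects: 6! = 720.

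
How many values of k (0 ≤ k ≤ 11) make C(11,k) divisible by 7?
2

Solution: Checking C(11,k) mod 7 for k = 0..11: divisible at k = 5, 6. That's 2 values.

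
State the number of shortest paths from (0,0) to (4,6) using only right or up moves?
210
Choose 4 rights from 10 moves: C(10,4) = 210.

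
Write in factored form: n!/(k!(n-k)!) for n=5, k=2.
This is the binomial coefficient C(5,2) = 10.
Final answer: C(5,2) = 10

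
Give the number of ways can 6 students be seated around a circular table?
120

Solution: Circular arrangements: (6-1)! = 120.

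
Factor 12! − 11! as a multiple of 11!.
12! − 11! = 12·11! − 11! = (12 − 1)·11! = 11 × 11! = 439,084,800.

Answer: 11 × 11! = 439,084,800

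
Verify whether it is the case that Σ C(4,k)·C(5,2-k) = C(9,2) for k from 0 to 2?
True

Reasoning: Vandermonde's identity gives C(9,2) = 36; RHS C(9,2) = 36.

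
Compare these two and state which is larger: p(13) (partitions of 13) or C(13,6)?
Pentagonal recurrence p(n) = p(n−1) + p(n−2) − p(n−5) − p(n−7) + …: p(13) = p(12) + p(11) − p(8) − p(6) + p(1) = 77 + 56 − 22 − 11 + 1 = 101; C(13,6) = 1,716.
Final answer: C(13,6)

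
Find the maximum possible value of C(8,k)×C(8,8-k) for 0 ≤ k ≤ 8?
C(8,k)·C(8,8-k) = C(8,k)², maximised at the centre k = 4: C(8,4)² = 4,900.
Final answer: 4,900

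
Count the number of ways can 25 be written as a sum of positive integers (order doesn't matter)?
1,958

Solution: Pentagonal recurrence p(n) = p(n−1) + p(n−2) − p(n−5) − p(n−7) + …: p(25) = p(24) + p(23) − p(20) − p(18) + p(13) + p(10) − p(3) = 1,575 + 1,255 − 627 − 385 + 101 + 42 − 3 = 1,958.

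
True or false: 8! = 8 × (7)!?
By definition n! = n × (n-1)!, so 8! = 8 × 7!.
Final answer: True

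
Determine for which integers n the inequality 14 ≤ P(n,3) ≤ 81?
4, 5

Solution: P(3,3)=6; P(4,3)=24; P(5,3)=60; P(6,3)=120. So valid n = 4, 5.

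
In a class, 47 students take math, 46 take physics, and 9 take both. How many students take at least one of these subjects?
84

Explanation: |A∪B| = |A|+|B|-|A∩B| = 47+46-9 = 84.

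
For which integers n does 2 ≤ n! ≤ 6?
2, 3

Reasoning: n! is strictly increasing; 2! = 2 and 3! = 6, so valid n = 2, 3.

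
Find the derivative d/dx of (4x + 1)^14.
56(4x + 1)^13

Working:
Chain rule: 14(4x+1)^{13} × 4 = 56(4x+1)^{13}.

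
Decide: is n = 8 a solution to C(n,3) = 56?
Yes
C(8,3) = 8·7·6/3! = 336/6 = 56, which equals 56.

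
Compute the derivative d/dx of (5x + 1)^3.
Chain rule: 3(5x+1)^{2} × 5 = 15(5x+1)^{2}.

Answer: 15(5x + 1)^2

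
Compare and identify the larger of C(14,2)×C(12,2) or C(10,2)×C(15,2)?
C(14,2)×C(12,2)

Working:
C(14,2)×C(12,2)=6,006, C(10,2)×C(15,2)=4,725.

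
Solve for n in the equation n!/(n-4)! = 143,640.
21

Reasoning: n!/(n-4)! = n×(n-1)×(n-2)×(n-3), a product of 4 consecutive integers ≈ (n−1.5)^4. 143,640^(1/4) + 1.5 ≈ 21.0; check n = 21: 21×20×19×18 = 143,640 ✓. So n = 21.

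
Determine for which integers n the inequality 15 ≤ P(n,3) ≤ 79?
4, 5

Solution: P(3,3)=6; P(4,3)=24; P(5,3)=60; P(6,3)=120. So valid n = 4, 5.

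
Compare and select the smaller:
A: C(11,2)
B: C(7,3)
A=C(11,2)=55, B=C(7,3)=35.
Final answer: B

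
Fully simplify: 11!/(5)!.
332,640

Reasoning: This equals 11×10×...×6 = 332,640.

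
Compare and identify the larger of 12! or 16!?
16!

12!=479,001,600, 16!=20,922,789,888,000. 16! > 12!.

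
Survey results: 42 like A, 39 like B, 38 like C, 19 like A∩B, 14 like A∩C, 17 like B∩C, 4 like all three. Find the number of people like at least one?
73

Reasoning: |A∪B∪C| = 42+39+38-19-14-17+4 = 73.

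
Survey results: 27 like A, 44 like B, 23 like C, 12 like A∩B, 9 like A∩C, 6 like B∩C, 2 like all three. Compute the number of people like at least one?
69

Explanation: |A∪B∪C| = 27+44+23-12-9-6+2 = 69.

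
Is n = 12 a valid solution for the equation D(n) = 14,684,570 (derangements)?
No
D(12) = (12-1)·[D(11) + D(10)] = 11·[14,684,570 + 1,334,961] = 176,214,841, which does not equal 14,684,570.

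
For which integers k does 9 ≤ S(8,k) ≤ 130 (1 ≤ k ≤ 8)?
S(8,1)=1; S(8,2)=127; S(8,3)=966; S(8,4)=1,701; S(8,5)=1,050; S(8,6)=266; S(8,7)=28; S(8,8)=1. So valid k = 2, 7.

Answer: 2, 7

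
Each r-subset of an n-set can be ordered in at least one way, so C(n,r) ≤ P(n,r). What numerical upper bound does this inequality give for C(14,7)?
17,297,280

P(14,7) = 14·13·12·11·10·9·8 = 17,297,280, so C(14,7) ≤ 17,297,280. (The bound is loose by a factor of 7! = 5,040: C(14,7) = 17,297,280/5,040 = 3,432.)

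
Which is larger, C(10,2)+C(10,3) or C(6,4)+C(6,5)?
C(10,2)+C(10,3)

Explanation: First=165, Second=21.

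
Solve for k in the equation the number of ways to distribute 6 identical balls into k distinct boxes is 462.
6

Explanation: Stars and bars: the count is C(6+k−1, k−1), increasing in k. k=4: C(9,3) = 84, k=5: C(10,4) = 210, k=6: C(11,5) = 462 ✓. So k = 6.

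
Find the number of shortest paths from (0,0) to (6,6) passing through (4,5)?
To (4,5): C(9,4)=126. From there: C(3,2)=3. Total: 378.

Answer: 378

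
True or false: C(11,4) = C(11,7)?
True

Working:
Symmetry C(n,k) = C(n,n-k): C(11,4) = 330 and C(11,7) = 330. Both sides agree, so the statement holds.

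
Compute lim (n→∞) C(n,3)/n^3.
1/6

Explanation: C(n,3) ≈ n^3/3! for large n. Limit = 1/3! = 1/6.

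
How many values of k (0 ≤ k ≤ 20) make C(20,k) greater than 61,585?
7

Row 20 is unimodal and symmetric about k=20/2. C(20,6)=38,760 ≤ 61,585; C(20,7)=77,520 > 61,585; by symmetry C(20,k) > 61,585 for k = 7..13. That's 13 - 7 + 1 = 7 values.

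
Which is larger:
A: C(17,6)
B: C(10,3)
A

A=C(17,6)=12,376, B=C(10,3)=120.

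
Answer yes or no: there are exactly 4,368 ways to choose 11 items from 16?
C(16,11) = 4,368.

Answer: Yes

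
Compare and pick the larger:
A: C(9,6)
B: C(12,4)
A=C(9,6)=84, B=C(12,4)=495.
Final answer: B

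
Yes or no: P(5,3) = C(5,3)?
No
P(5,3) = 60 but C(5,3) = 10; they differ by a factor of 3! = 6, so the statement does not hold.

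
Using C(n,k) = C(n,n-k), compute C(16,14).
C(16,14) = C(16,2) = 120.
Final answer: 120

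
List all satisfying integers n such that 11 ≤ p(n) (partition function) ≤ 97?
6, 7, 8, 9, 10, 11, 12

Explanation: Tabulating p(n) via p(n) = p(n−1) + p(n−2) − p(n−5) − p(n−7) + …: p(5)=7; p(6)=11; p(7)=15; p(8)=22; p(9)=30; p(10)=42; p(11)=56; p(12)=77; p(13)=101. So valid n = 6, 7, 8, 9, 10, 11, 12.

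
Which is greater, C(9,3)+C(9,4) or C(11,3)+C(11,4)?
First=210, Second=495.
Final answer: C(11,3)+C(11,4)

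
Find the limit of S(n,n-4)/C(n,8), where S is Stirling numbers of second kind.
105
The leading term of S(n,n-4) as a polynomial in n is (7)!!·C(n,8), so the ratio → (7)!! = 105.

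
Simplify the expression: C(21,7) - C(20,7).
38,760

Solution: C(21,7) - C(20,7) = C(20,6) = 38,760.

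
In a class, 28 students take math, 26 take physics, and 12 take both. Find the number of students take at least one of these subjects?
|A∪B| = |A|+|B|-|A∩B| = 28+26-12 = 42.

Answer: 42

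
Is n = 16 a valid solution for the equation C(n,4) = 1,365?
No

Solution: C(16,4) = 16·15·14·13/4! = 43,680/24 = 1,820, which does not equal 1,365.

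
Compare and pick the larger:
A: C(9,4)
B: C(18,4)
B

Solution: A=C(9,4)=126, B=C(18,4)=3,060.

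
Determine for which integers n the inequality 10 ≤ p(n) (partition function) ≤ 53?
6, 7, 8, 9, 10

Solution: Tabulating p(n) via p(n) = p(n−1) + p(n−2) − p(n−5) − p(n−7) + …: p(5)=7; p(6)=11; p(7)=15; p(8)=22; p(9)=30; p(10)=42; p(11)=56. So valid n = 6, 7, 8, 9, 10.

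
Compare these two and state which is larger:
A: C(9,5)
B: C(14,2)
A

A=C(9,5)=126, B=C(14,2)=91.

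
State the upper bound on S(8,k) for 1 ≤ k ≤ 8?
Row S(8,k) for k = 1..8 (via S(n,k) = k·S(n−1,k) + S(n−1,k−1)): 1, 127, 966, 1,701, 1,050, 266, 28, 1. The row is unimodal; maximum at k = 4: 1,701.
Final answer: 1,701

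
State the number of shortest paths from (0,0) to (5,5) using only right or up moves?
252

Choose 5 rights from 10 moves: C(10,5) = 252.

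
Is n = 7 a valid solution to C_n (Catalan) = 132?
No

C_7 = C(14,7)/(7+1) = 3,432/8 = 429, which does not equal 132.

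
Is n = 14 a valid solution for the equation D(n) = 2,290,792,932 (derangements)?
No
D(14) = (14-1)·[D(13) + D(12)] = 13·[2,290,792,932 + 176,214,841] = 32,071,101,049, which does not equal 2,290,792,932.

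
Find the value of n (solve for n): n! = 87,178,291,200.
14
n! is strictly increasing. 12! = 479,001,600, 13! = 6,227,020,800, 14! = 87,178,291,200 ✓. So n = 14.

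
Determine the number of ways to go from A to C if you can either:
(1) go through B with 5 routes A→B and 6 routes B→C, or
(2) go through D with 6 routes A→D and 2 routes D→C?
42
Route via B: 5×6=30. Route via D: 6×2=12. Total: 42.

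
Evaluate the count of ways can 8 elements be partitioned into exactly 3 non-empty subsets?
This equals S(8,3), the Stirling number of the 2nd kind.
Using the Stirling recurrence: S(n,k) = k·S(n-1,k) + S(n-1,k-1)
S(8,3) = 3·S(7,3) + S(7,2)
         = 3·301 + 63
         = 903 + 63
         = 966
Final answer: 966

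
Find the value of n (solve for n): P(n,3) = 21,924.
29

Solution: P(n,3) = n(n−1)(n−2) is increasing in n; n(n−1)(n−2) ≈ (n−1)^3 = 21,924 gives n ≈ 29.0. Check: P(27,3) = 17,550, P(28,3) = 19,656, P(29,3) = 21,924 ✓. So n = 29.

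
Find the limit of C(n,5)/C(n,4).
∞

Working:
C(n,5)/C(n,4) = (n-4)/5 → ∞ as n → ∞.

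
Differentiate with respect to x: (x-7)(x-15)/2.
d/dx[(x-7)(x-15)] = (x-15) + (x-7) = 2x - 22. Dividing by 2 gives (2x - 22)/2.
Final answer: (2x - 22)/2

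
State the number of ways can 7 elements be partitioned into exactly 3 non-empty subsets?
This equals S(7,3), the Stirling number of the 2nd kind.
Using the Stirling recurrence: S(n,k) = k·S(n-1,k) + S(n-1,k-1)
S(7,3) = 3·S(6,3) + S(6,2)
         = 3·90 + 31
         = 270 + 31
         = 301
Final answer: 301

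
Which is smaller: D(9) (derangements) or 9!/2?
D(9) = (9-1)·[D(8) + D(7)] = 8·[14,833 + 1,854] = 133,496; 9!/2 = 362,880/2 = 181,440.

Answer: D(9)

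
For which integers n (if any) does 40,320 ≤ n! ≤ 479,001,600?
n! is strictly increasing; 8! = 40,320 and 12! = 479,001,600, so valid n = 8, 9, 10, 11, 12.
Final answer: 8, 9, 10, 11, 12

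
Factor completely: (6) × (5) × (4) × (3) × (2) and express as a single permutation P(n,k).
P(6,5) = 6!/(1)!

Explanation: Product of 5 consecutive descending integers starting at 6: P(6,5) = 6!/1! = 720.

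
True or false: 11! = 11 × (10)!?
True

Reasoning: By definition n! = n × (n-1)!, so 11! = 11 × 10!.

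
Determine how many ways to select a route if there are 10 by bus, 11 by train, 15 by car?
36

Reasoning: By the addition principle: 10 + 11 + 15 = 36.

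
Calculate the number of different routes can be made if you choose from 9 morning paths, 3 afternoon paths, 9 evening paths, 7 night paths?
By the multiplication principle: 9 × 3 × 9 × 7 = 1,701.
Final answer: 1,701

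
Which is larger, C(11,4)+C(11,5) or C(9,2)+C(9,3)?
C(11,4)+C(11,5)

First=792, Second=120.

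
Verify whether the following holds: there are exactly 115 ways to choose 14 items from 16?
False
C(16,14) = 120 ≠ 115.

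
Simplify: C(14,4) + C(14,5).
3,003

Explanation: By Pascal's identity: C(15,5) = 3,003.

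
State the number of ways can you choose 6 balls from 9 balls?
84

Working:
C(9,6) = 9! / (6! × (9-6)!)
         = 9! / (6! × 3!)
         = 84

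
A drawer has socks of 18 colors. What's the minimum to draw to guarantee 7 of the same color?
Worst case: 6 of each = 108. One more: 109.
Final answer: 109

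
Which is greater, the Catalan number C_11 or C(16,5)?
C_11

Explanation: C_11 = C(22,11)/(11+1) = 705,432/12 = 58,786; C(16,5) = 4,368.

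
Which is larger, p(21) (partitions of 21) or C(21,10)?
C(21,10)

Working:
Pentagonal recurrence p(n) = p(n−1) + p(n−2) − p(n−5) − p(n−7) + …: p(21) = p(20) + p(19) − p(16) − p(14) + p(9) + p(6) = 627 + 490 − 231 − 135 + 30 + 11 = 792; C(21,10) = 352,716.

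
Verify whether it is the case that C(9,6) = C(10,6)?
LHS = C(9,6) = 84; RHS = C(10,6) = 210. 84 ≠ 210, so the statement does not hold.
Final answer: False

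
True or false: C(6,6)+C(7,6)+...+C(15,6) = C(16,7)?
True

Working:
Hockey stick identity gives Σ = C(16,7) = 11,440; RHS C(16,7) = 11,440.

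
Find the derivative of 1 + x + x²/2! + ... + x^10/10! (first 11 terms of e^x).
1 + x + x²/2! + ... + x^9/9!

Reasoning: Differentiating term by term gives the first 10 terms of e^x.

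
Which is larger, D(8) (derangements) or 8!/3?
D(8)

Explanation: D(8) = (8-1)·[D(7) + D(6)] = 7·[1,854 + 265] = 14,833; 8!/3 = 40,320/3 = 13,440.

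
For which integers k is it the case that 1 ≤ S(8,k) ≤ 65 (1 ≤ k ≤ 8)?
1, 7, 8

Working:
S(8,1)=1; S(8,2)=127; S(8,3)=966; S(8,4)=1,701; S(8,5)=1,050; S(8,6)=266; S(8,7)=28; S(8,8)=1. So valid k = 1, 7, 8.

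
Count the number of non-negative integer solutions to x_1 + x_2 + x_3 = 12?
C(12+3-1, 3-1) = 91.

Answer: 91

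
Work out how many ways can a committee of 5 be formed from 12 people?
792

Solution: C(12,5) = 12! / (5! × (12-5)!)
         = 12! / (5! × 7!)
         = 792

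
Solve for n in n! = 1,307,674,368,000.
15

n! is strictly increasing. 13! = 6,227,020,800, 14! = 87,178,291,200, 15! = 1,307,674,368,000 ✓. So n = 15.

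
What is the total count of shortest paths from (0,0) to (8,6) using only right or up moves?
3,003

Working:
Choose 8 rights from 14 moves: C(14,8) = 3,003.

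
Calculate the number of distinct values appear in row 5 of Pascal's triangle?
3
Row 5 has entries C(5,0)..C(5,5); by symmetry C(5,k)=C(5,5-k), giving 3 distinct values.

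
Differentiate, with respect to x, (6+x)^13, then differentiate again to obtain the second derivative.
156(6+x)^11

Working:
First derivative: 13(6+x)^{12}. Second derivative: 13·12·(6+x)^{11} = 156(6+x)^{11}.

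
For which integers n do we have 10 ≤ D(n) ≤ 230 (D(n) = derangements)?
5
Using D(n) = (n−1)[D(n−1) + D(n−2)] with D(1)=0, D(2)=1: D(4)=9; D(5)=44; D(6)=265. So valid n = 5.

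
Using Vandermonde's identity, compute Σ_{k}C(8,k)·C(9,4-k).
2,380

Solution: = C(8+9,4) = C(17,4) = 2,380.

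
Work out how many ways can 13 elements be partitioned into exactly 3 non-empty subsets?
261,625

Solution: This equals S(13,3), the Stirling number of the 2nd kind.
Using the Stirling recurrence: S(n,k) = k·S(n-1,k) + S(n-1,k-1)
S(13,3) = 3·S(12,3) + S(12,2)
         = 3·86526 + 2047
         = 259578 + 2047
         = 261,625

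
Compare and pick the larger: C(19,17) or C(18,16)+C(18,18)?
C(19,17)

Explanation: C(19,17)=171; C(18,16)+C(18,18)=153+1=154.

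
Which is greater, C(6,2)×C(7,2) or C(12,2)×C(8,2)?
C(6,2)×C(7,2)=315, C(12,2)×C(8,2)=1,848.

Answer: C(12,2)×C(8,2)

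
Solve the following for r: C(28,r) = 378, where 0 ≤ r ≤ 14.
2

Reasoning: C(28,r) is increasing for 0 ≤ r ≤ 14. Stepping up (C(28,r+1) = C(28,r)·(28−r)/(r+1)): C(28,1) = 28, C(28,2) = 378 ✓. So r = 2.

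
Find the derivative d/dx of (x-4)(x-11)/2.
(2x - 15)/2
d/dx[(x-4)(x-11)] = (x-11) + (x-4) = 2x - 15. Dividing by 2 gives (2x - 15)/2.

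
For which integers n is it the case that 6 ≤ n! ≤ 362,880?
n! is strictly increasing; 3! = 6 and 9! = 362,880, so valid n = 3, 4, 5, 6, 7, 8, 9.

Answer: 3, 4, 5, 6, 7, 8, 9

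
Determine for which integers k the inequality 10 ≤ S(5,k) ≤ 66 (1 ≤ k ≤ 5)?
2, 3, 4
S(5,1)=1; S(5,2)=15; S(5,3)=25; S(5,4)=10; S(5,5)=1. So valid k = 2, 3, 4.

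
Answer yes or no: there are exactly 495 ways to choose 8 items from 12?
Yes

Reasoning: C(12,8) = 495.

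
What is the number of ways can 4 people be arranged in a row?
24

Reasoning: Arrangements of 4 distinct objects: 4! = 24.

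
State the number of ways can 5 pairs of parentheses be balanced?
42
Using the Catalan number formula: C_n = C(2n, n) / (n+1)
C_5 = C(10, 5) / (5+1)
     = 252 / 6
     = 42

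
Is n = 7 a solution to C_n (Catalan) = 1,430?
C_7 = C(14,7)/(7+1) = 3,432/8 = 429, which does not equal 1,430.

Answer: No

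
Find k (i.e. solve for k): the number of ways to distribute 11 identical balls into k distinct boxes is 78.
3
Stars and bars: the count is C(11+k−1, k−1), increasing in k. k=2: C(12,1) = 12, k=3: C(13,2) = 78 ✓. So k = 3.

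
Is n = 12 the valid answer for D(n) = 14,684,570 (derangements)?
No

Reasoning: D(12) = (12-1)·[D(11) + D(10)] = 11·[14,684,570 + 1,334,961] = 176,214,841, which does not equal 14,684,570.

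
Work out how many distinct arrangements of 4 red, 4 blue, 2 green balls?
3,150

Explanation: Multinomial: 10!/(4! × 4! × 2!) = 3,150.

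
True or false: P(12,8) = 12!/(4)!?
Permutation formula P(n,k) = n!/(n-k)!: 12!/4! = 479,001,600/24 = 19,958,400 = P(12,8). The statement holds.

Answer: True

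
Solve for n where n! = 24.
4

Solution: n! is strictly increasing. 2! = 2, 3! = 6, 4! = 24 ✓. So n = 4.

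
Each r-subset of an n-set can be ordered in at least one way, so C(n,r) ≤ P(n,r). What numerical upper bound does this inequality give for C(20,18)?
1,216,451,004,088,320,000

Reasoning: P(20,18) = 20·19·18·17·16·15·14·13·12·11·10·9·8·7·6·5·4·3 = 1,216,451,004,088,320,000, so C(20,18) ≤ 1,216,451,004,088,320,000. (The bound is loose by a factor of 18! = 6,402,373,705,728,000: C(20,18) = 1,216,451,004,088,320,000/6,402,373,705,728,000 = 190.)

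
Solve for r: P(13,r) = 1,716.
3
P(13,r) = 13·12·…·(13−r+1), a product of r factors. Multiplying down from 13: 13 = 13; 13·12 = 156; 13·12·11 = 1,716 ✓ (3 factors). So r = 3.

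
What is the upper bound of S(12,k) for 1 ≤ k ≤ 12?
1,379,400
Row S(12,k) for k = 1..12 (via S(n,k) = k·S(n−1,k) + S(n−1,k−1)): 1, 2,047, 86,526, 611,501, 1,379,400, 1,323,652, 627,396, 159,027, 22,275, 1,705, 66, 1. The row is unimodal; maximum at k = 5: 1,379,400.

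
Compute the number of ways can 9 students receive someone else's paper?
133,496

Solution: Using D(n) = (n-1)[D(n-1) + D(n-2)]:
D(9) = (9-1) × [D(8) + D(7)]
      = 8 × [14833 + 1854]
      = 8 × 16687
      = 133,496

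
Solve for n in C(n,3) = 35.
7

Working:
C(n,3) = n(n−1)(n−2)/3! is increasing in n, and n(n−1)(n−2) = 3!·35 = 210 ≈ (n−1)^3 gives n ≈ 6.9. Check: C(5,3) = 10, C(6,3) = 20, C(7,3) = 35 ✓. So n = 7.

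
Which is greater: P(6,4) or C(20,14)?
C(20,14)

Working:
P(6,4)=360, C(20,14)=38,760.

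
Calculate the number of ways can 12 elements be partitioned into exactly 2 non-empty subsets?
2,047

Explanation: This equals S(12,2), the Stirling number of the 2nd kind.
Using the Stirling recurrence: S(n,k) = k·S(n-1,k) + S(n-1,k-1)
S(12,2) = 2·S(11,2) + S(11,1)
         = 2·1023 + 1
         = 2046 + 1
         = 2,047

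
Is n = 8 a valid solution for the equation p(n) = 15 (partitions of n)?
Pentagonal recurrence p(n) = p(n−1) + p(n−2) − p(n−5) − p(n−7) + …: p(8) = p(7) + p(6) − p(3) − p(1) = 15 + 11 − 3 − 1 = 22, which does not equal 15.
Final answer: No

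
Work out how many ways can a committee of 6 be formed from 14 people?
3,003

C(14,6) = 14! / (6! × (14-6)!)
         = 14! / (6! × 8!)
         = 3,003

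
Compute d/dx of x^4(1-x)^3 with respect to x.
4x^3(1-x)^3 - 3x^4(1-x)^2
Product rule: 4x^{3}(1-x)^{3} + x^4·(-3)(1-x)^{2}.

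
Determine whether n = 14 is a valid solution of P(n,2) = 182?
Yes

Solution: P(14,2) = 14·13 = 182, which equals 182.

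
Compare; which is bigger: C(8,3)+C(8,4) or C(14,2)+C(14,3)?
C(14,2)+C(14,3)

Working:
First=126, Second=455.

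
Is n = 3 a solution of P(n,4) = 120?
No

Solution: P(3,4) = 0 since 4 > 3, which does not equal 120.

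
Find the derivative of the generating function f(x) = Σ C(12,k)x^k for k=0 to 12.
Σ k·C(12,k)x^(k-1) for k=1 to 12

Working:
Term-by-term differentiation gives Σ k·C(12,k)x^{k-1} for k=1 to 12.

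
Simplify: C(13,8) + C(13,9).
2,002

Working:
By Pascal's identity: C(14,9) = 2,002.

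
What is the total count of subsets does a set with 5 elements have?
32

Each element can be included or excluded: 2^5 = 32.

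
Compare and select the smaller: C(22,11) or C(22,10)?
C(22,11)=705,432, C(22,10)=646,646.

Answer: C(22,10)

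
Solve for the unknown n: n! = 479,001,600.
12

n! is strictly increasing. 10! = 3,628,800, 11! = 39,916,800, 12! = 479,001,600 ✓. So n = 12.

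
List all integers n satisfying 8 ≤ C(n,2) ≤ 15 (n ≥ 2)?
5, 6

C(4,2)=6; C(5,2)=10; C(6,2)=15; C(7,2)=21. So valid n = 5, 6.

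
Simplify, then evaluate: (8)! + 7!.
45,360

(8)! + 7! = (8)·7! + 7! = (8+1)·7! = 9·7! = 45,360.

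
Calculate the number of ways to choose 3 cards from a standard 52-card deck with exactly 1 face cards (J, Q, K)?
9,360

12 face cards and 40 non-face cards: C(12,1) × C(40,2) = 12 × 780 = 9,360.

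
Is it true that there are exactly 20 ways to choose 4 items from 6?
False
C(6,4) = 15 ≠ 20.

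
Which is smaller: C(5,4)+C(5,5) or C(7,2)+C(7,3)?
C(5,4)+C(5,5)

First=6, Second=56.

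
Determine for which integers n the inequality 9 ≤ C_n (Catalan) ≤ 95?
C_3=5; C_4=14; C_5=42; C_6=132. So valid n = 4, 5.

Answer: 4, 5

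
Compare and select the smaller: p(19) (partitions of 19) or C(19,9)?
p(19)

Pentagonal recurrence p(n) = p(n−1) + p(n−2) − p(n−5) − p(n−7) + …: p(19) = p(18) + p(17) − p(14) − p(12) + p(7) + p(4) = 385 + 297 − 135 − 77 + 15 + 5 = 490; C(19,9) = 92,378.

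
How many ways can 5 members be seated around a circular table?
Circular arrangements: (5-1)! = 24.
Final answer: 24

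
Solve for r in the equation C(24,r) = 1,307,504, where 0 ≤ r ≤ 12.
9

Working:
C(24,r) is increasing for 0 ≤ r ≤ 12. Stepping up (C(24,r+1) = C(24,r)·(24−r)/(r+1)): C(24,1) = 24, C(24,2) = 276, C(24,3) = 2,024, C(24,4) = 10,626, C(24,5) = 42,504, C(24,6) = 134,596, C(24,7) = 346,104, C(24,8) = 735,471, C(24,9) = 1,307,504 ✓. So r = 9.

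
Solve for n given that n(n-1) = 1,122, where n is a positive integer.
34

Working:
n² − n − 1,122 = 0, so n = (1 ± √(1 + 4·1,122))/2 = (1 ± √4,489)/2 = (1 ± 67)/2, i.e. n = 34 or n = -33. Taking the positive root, n = 34 (check: 34×33 = 1,122).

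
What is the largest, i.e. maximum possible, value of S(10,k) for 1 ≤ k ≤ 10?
42,525

Row S(10,k) for k = 1..10 (via S(n,k) = k·S(n−1,k) + S(n−1,k−1)): 1, 511, 9,330, 34,105, 42,525, 22,827, 5,880, 750, 45, 1. The row is unimodal; maximum at k = 5: 42,525.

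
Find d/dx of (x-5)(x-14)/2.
(2x - 19)/2

Working:
d/dx[(x-5)(x-14)] = (x-14) + (x-5) = 2x - 19. Dividing by 2 gives (2x - 19)/2.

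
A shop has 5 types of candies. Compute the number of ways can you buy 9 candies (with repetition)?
Stars and bars: C(9+5-1, 9) = C(13, 9) = 715.
Final answer: 715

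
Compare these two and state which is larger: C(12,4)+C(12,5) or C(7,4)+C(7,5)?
C(12,4)+C(12,5)

Working:
First=1,287, Second=56.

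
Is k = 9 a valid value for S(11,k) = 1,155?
Yes

Reasoning: S(11,9) = 9·S(10,9) + S(10,8) = 9·45 + 750 = 1,155, which equals 1,155.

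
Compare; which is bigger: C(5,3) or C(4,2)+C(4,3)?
Equal

Solution: By Pascal's identity: C(5,3) = C(4,2)+C(4,3) = 10. Equal.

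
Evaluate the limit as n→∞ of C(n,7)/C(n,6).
C(n,7)/C(n,6) = (n-6)/7 → ∞ as n → ∞.

Answer: ∞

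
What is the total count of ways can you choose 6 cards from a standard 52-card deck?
20,358,520

Solution: C(52,6) = 20,358,520.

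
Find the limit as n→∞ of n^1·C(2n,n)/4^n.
C(2n,n) ~ 4^n/√(πn), so n^1·C(2n,n)/4^n ~ n^(1 − 1/2)/√π → ∞.
Final answer: ∞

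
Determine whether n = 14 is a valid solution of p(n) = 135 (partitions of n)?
Yes

Solution: Pentagonal recurrence p(n) = p(n−1) + p(n−2) − p(n−5) − p(n−7) + …: p(14) = p(13) + p(12) − p(9) − p(7) + p(2) = 101 + 77 − 30 − 15 + 2 = 135, which equals 135.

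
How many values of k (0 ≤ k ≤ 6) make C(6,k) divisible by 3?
4

Explanation: Checking C(6,k) mod 3 for k = 0..6: divisible at k = 1, 2, 4, 5. That's 4 values.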